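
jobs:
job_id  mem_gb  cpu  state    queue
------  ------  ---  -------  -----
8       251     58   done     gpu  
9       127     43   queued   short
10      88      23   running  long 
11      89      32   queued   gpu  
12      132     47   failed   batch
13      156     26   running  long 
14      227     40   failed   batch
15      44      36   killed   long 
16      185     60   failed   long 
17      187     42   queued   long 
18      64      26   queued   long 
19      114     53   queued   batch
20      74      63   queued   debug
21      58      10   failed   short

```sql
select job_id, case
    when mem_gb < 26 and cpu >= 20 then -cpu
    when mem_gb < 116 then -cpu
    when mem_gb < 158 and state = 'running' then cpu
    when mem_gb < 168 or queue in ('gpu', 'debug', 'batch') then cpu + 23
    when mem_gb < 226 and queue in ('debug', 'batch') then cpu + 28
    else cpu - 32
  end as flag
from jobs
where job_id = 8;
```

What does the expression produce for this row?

job_id = 8: mem_gb=251, cpu=58, state=done, queue=gpu.
mem_gb < 26 and cpu >= 20 → false
mem_gb < 116 → false
mem_gb < 158 and state = 'running' → false
mem_gb < 168 or queue in ('gpu', 'debug', 'batch') → true → 81

81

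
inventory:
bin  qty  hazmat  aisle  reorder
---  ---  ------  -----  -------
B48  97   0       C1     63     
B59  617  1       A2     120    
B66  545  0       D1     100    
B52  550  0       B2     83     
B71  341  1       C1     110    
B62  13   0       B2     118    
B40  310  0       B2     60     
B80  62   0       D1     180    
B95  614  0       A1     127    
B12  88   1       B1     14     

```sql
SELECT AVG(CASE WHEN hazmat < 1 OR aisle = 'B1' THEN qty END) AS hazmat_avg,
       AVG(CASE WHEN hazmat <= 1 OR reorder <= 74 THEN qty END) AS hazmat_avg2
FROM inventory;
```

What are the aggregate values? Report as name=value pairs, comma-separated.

hazmat_avg=284.875, hazmat_avg2=323.7

[hazmat_avg: hazmat < 1 OR aisle = 'B1']
bin=B48: ✓ → 97
bin=B59: ✗
bin=B66: ✓ → 545
bin=B52: ✓ → 550
bin=B71: ✗
bin=B62: ✓ → 13
bin=B40: ✓ → 310
bin=B80: ✓ → 62
bin=B95: ✓ → 614
bin=B12: ✓ → 88
hazmat_avg = (97 + 545 + 550 + 13 + 310 + 62 + 614 + 88) / 8 = 284.875
—
[hazmat_avg2: hazmat <= 1 OR reorder <= 74]
bin=B48: ✓ → 97
bin=B59: ✓ → 617
bin=B66: ✓ → 545
bin=B52: ✓ → 550
bin=B71: ✓ → 341
bin=B62: ✓ → 13
bin=B40: ✓ → 310
bin=B80: ✓ → 62
bin=B95: ✓ → 614
bin=B12: ✓ → 88
hazmat_avg2 = (97 + 617 + 545 + 550 + 341 + 13 + 310 + 62 + 614 + 88) / 10 = 323.7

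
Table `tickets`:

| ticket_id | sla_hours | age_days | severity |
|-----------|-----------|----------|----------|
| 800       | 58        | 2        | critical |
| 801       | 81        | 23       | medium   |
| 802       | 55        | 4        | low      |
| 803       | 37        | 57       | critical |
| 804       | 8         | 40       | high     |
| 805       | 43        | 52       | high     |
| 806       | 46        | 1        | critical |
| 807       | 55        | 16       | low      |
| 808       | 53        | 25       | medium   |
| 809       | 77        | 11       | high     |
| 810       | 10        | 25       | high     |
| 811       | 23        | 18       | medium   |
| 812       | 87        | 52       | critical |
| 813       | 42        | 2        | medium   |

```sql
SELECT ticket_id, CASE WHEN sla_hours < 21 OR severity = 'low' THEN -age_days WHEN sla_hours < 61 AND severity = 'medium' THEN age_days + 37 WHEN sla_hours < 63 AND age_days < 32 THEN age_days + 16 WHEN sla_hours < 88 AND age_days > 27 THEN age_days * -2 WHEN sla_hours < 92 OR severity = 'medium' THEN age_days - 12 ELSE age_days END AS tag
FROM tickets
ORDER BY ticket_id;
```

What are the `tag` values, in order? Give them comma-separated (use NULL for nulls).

18, 11, -4, -114, -40, -104, 17, -16, 62, -1, -25, 55, -104, 39

ticket_id=800: sla_hours < 63 AND age_days < 32 → 18
ticket_id=801: sla_hours < 92 OR severity = 'medium' → 11
ticket_id=802: sla_hours < 21 OR severity = 'low' → -4
ticket_id=803: sla_hours < 88 AND age_days > 27 → -114
ticket_id=804: sla_hours < 21 OR severity = 'low' → -40
ticket_id=805: sla_hours < 88 AND age_days > 27 → -104
ticket_id=806: sla_hours < 63 AND age_days < 32 → 17
ticket_id=807: sla_hours < 21 OR severity = 'low' → -16
ticket_id=808: sla_hours < 61 AND severity = 'medium' → 62
ticket_id=809: sla_hours < 92 OR severity = 'medium' → -1
ticket_id=810: sla_hours < 21 OR severity = 'low' → -25
ticket_id=811: sla_hours < 61 AND severity = 'medium' → 55
ticket_id=812: sla_hours < 88 AND age_days > 27 → -104
ticket_id=813: sla_hours < 61 AND severity = 'medium' → 39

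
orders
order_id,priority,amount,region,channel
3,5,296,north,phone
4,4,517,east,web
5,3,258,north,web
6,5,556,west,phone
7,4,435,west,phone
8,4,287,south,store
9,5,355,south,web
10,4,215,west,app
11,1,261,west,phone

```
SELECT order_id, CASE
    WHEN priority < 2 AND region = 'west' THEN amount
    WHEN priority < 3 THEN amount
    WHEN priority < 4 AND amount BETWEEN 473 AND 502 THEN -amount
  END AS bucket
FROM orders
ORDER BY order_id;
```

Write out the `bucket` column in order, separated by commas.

NULL, NULL, NULL, NULL, NULL, NULL, NULL, NULL, 261

order_id=3: (no match → NULL) → NULL
order_id=4: (no match → NULL) → NULL
order_id=5: (no match → NULL) → NULL
order_id=6: (no match → NULL) → NULL
order_id=7: (no match → NULL) → NULL
order_id=8: (no match → NULL) → NULL
order_id=9: (no match → NULL) → NULL
order_id=10: (no match → NULL) → NULL
order_id=11: priority < 2 AND region = 'west' → 261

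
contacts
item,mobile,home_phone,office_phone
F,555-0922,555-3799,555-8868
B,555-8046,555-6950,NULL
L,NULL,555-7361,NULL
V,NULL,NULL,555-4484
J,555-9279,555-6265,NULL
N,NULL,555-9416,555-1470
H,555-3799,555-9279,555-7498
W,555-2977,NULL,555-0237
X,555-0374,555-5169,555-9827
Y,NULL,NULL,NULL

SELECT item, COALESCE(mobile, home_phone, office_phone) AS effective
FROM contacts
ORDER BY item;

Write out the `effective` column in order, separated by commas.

555-8046, 555-0922, 555-3799, 555-9279, 555-7361, 555-9416, 555-4484, 555-2977, 555-0374, NULL

item=B: mobile=555-8046 → 555-8046
item=F: mobile=555-0922 → 555-0922
item=H: mobile=555-3799 → 555-3799
item=J: mobile=555-9279 → 555-9279
item=L: mobile=NULL, home_phone=555-7361 → 555-7361
item=N: mobile=NULL, home_phone=555-9416 → 555-9416
item=V: mobile=NULL, home_phone=NULL, office_phone=555-4484 → 555-4484
item=W: mobile=555-2977 → 555-2977
item=X: mobile=555-0374 → 555-0374
item=Y: mobile=NULL, home_phone=NULL, office_phone=NULL (all NULL) → NULL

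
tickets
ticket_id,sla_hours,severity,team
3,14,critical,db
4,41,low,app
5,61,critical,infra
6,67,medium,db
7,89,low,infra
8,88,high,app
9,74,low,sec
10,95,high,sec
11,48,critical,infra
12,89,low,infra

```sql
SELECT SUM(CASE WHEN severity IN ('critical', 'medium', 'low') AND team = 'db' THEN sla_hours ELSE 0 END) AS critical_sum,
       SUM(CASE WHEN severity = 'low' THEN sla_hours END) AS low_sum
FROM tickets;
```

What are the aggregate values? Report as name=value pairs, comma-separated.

[critical_sum: severity IN ('critical', 'medium', 'low') AND team = 'db']
ticket_id=3: ✓ → 14
ticket_id=4: ✗
ticket_id=5: ✗
ticket_id=6: ✓ → 67
ticket_id=7: ✗
ticket_id=8: ✗
ticket_id=9: ✗
ticket_id=10: ✗
ticket_id=11: ✗
ticket_id=12: ✗
critical_sum = 14 + 67 = 81
—
[low_sum: severity = 'low']
ticket_id=3: ✗
ticket_id=4: ✓ → 41
ticket_id=5: ✗
ticket_id=6: ✗
ticket_id=7: ✓ → 89
ticket_id=8: ✗
ticket_id=9: ✓ → 74
ticket_id=10: ✗
ticket_id=11: ✗
ticket_id=12: ✓ → 89
low_sum = 41 + 89 + 74 + 89 = 293

critical_sum=81, low_sum=293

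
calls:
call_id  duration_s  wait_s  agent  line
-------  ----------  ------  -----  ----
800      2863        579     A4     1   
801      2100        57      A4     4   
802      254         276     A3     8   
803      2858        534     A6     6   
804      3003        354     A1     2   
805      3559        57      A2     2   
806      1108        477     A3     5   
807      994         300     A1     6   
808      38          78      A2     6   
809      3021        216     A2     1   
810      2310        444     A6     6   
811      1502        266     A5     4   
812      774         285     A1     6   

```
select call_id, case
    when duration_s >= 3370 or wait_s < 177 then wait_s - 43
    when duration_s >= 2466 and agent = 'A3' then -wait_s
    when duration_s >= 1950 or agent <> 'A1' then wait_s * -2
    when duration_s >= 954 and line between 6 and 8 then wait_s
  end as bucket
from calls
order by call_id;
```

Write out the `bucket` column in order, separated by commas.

-1158, 14, -552, -1068, -708, 14, -954, 300, 35, -432, -888, -532, NULL

call_id=800: duration_s >= 1950 or agent <> 'A1' → -1158
call_id=801: duration_s >= 3370 or wait_s < 177 → 14
call_id=802: duration_s >= 1950 or agent <> 'A1' → -552
call_id=803: duration_s >= 1950 or agent <> 'A1' → -1068
call_id=804: duration_s >= 1950 or agent <> 'A1' → -708
call_id=805: duration_s >= 3370 or wait_s < 177 → 14
call_id=806: duration_s >= 1950 or agent <> 'A1' → -954
call_id=807: duration_s >= 954 and line between 6 and 8 → 300
call_id=808: duration_s >= 3370 or wait_s < 177 → 35
call_id=809: duration_s >= 1950 or agent <> 'A1' → -432
call_id=810: duration_s >= 1950 or agent <> 'A1' → -888
call_id=811: duration_s >= 1950 or agent <> 'A1' → -532
call_id=812: (no match → NULL) → NULL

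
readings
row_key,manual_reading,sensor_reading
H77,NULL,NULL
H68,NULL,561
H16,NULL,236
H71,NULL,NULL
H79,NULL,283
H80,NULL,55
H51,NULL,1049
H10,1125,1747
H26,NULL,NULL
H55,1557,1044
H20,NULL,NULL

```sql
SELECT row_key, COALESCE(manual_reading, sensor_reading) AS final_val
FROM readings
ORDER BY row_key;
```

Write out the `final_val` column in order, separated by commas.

1125, 236, NULL, NULL, 1049, 1557, 561, NULL, NULL, 283, 55

row_key=H10: manual_reading=1125 → 1125
row_key=H16: manual_reading=NULL, sensor_reading=236 → 236
row_key=H20: manual_reading=NULL, sensor_reading=NULL (all NULL) → NULL
row_key=H26: manual_reading=NULL, sensor_reading=NULL (all NULL) → NULL
row_key=H51: manual_reading=NULL, sensor_reading=1049 → 1049
row_key=H55: manual_reading=1557 → 1557
row_key=H68: manual_reading=NULL, sensor_reading=561 → 561
row_key=H71: manual_reading=NULL, sensor_reading=NULL (all NULL) → NULL
row_key=H77: manual_reading=NULL, sensor_reading=NULL (all NULL) → NULL
row_key=H79: manual_reading=NULL, sensor_reading=283 → 283
row_key=H80: manual_reading=NULL, sensor_reading=55 → 55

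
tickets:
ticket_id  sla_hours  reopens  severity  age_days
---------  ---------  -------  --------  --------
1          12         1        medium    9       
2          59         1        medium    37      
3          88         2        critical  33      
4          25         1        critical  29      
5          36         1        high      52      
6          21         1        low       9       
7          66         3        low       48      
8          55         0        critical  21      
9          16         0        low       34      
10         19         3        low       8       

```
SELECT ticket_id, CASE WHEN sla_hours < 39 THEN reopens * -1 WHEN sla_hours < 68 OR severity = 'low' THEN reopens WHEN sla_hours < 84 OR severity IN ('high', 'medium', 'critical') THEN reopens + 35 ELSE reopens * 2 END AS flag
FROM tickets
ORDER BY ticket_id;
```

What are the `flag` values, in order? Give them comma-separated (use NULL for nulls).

-1, 1, 37, -1, -1, -1, 3, 0, 0, -3

ticket_id=1: sla_hours < 39 → -1
ticket_id=2: sla_hours < 68 OR severity = 'low' → 1
ticket_id=3: sla_hours < 84 OR severity IN ('high', 'medium', 'critical') → 37
ticket_id=4: sla_hours < 39 → -1
ticket_id=5: sla_hours < 39 → -1
ticket_id=6: sla_hours < 39 → -1
ticket_id=7: sla_hours < 68 OR severity = 'low' → 3
ticket_id=8: sla_hours < 68 OR severity = 'low' → 0
ticket_id=9: sla_hours < 39 → 0
ticket_id=10: sla_hours < 39 → -3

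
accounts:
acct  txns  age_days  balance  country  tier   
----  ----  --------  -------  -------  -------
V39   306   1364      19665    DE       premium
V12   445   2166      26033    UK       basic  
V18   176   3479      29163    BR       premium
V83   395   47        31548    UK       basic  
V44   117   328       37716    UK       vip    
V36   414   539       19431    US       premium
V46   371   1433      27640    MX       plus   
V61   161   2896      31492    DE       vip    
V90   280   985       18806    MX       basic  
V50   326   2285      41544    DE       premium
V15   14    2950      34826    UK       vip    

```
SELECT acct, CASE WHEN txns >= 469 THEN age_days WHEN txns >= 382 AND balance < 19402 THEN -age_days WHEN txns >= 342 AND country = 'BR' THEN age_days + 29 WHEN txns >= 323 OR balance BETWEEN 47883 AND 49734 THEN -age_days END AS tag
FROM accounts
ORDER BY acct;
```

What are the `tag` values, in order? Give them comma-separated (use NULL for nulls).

-2166, NULL, NULL, -539, NULL, NULL, -1433, -2285, NULL, -47, NULL

acct=V12: txns >= 323 OR balance BETWEEN 47883 AND 49734 → -2166
acct=V15: (no match → NULL) → NULL
acct=V18: (no match → NULL) → NULL
acct=V36: txns >= 323 OR balance BETWEEN 47883 AND 49734 → -539
acct=V39: (no match → NULL) → NULL
acct=V44: (no match → NULL) → NULL
acct=V46: txns >= 323 OR balance BETWEEN 47883 AND 49734 → -1433
acct=V50: txns >= 323 OR balance BETWEEN 47883 AND 49734 → -2285
acct=V61: (no match → NULL) → NULL
acct=V83: txns >= 323 OR balance BETWEEN 47883 AND 49734 → -47
acct=V90: (no match → NULL) → NULL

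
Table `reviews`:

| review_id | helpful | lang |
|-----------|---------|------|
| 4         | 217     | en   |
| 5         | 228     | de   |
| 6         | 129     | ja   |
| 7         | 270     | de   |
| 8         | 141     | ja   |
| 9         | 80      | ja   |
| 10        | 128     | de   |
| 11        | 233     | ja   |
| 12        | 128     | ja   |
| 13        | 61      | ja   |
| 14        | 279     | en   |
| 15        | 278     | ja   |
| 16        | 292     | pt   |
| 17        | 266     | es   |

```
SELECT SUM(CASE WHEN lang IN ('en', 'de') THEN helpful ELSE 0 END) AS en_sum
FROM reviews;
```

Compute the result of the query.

1122

review_id=4: ✓ → 217
review_id=5: ✓ → 228
review_id=6: ✗
review_id=7: ✓ → 270
review_id=8: ✗
review_id=9: ✗
review_id=10: ✓ → 128
review_id=11: ✗
review_id=12: ✗
review_id=13: ✗
review_id=14: ✓ → 279
review_id=15: ✗
review_id=16: ✗
review_id=17: ✗
en_sum = 217 + 228 + 270 + 128 + 279 = 1122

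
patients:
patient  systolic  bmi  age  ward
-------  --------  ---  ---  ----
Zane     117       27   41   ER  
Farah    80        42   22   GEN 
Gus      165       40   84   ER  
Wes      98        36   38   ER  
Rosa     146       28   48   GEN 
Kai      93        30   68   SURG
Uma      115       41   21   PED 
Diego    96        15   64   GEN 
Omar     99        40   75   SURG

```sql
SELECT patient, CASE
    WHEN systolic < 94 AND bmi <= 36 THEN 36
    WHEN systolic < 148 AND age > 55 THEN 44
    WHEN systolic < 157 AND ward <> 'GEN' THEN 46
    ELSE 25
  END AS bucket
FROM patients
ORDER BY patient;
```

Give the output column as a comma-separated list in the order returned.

44, 25, 25, 36, 44, 25, 46, 46, 46

patient=Diego: systolic < 148 AND age > 55 → 44
patient=Farah: ELSE → 25
patient=Gus: ELSE → 25
patient=Kai: systolic < 94 AND bmi <= 36 → 36
patient=Omar: systolic < 148 AND age > 55 → 44
patient=Rosa: ELSE → 25
patient=Uma: systolic < 157 AND ward <> 'GEN' → 46
patient=Wes: systolic < 157 AND ward <> 'GEN' → 46
patient=Zane: systolic < 157 AND ward <> 'GEN' → 46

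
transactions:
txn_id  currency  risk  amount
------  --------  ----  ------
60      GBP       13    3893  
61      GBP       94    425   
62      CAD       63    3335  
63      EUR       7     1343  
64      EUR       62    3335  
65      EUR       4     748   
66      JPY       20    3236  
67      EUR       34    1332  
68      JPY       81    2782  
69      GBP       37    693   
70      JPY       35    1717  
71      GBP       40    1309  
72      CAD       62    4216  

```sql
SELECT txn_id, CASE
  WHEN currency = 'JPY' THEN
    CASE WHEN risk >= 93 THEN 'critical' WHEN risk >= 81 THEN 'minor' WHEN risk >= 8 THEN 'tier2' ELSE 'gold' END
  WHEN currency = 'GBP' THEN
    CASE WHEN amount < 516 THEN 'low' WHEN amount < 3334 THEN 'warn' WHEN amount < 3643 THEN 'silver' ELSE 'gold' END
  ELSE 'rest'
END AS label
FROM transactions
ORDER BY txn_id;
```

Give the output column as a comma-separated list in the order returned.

gold, low, rest, rest, rest, rest, tier2, rest, minor, warn, tier2, warn, rest

txn_id=60: currency='GBP' → inner[ELSE] → gold
txn_id=61: currency='GBP' → inner[amount < 516] → low
txn_id=62: currency='CAD' → outer ELSE → rest
txn_id=63: currency='EUR' → outer ELSE → rest
txn_id=64: currency='EUR' → outer ELSE → rest
txn_id=65: currency='EUR' → outer ELSE → rest
txn_id=66: currency='JPY' → inner[risk >= 8] → tier2
txn_id=67: currency='EUR' → outer ELSE → rest
txn_id=68: currency='JPY' → inner[risk >= 81] → minor
txn_id=69: currency='GBP' → inner[amount < 3334] → warn
txn_id=70: currency='JPY' → inner[risk >= 8] → tier2
txn_id=71: currency='GBP' → inner[amount < 3334] → warn
txn_id=72: currency='CAD' → outer ELSE → rest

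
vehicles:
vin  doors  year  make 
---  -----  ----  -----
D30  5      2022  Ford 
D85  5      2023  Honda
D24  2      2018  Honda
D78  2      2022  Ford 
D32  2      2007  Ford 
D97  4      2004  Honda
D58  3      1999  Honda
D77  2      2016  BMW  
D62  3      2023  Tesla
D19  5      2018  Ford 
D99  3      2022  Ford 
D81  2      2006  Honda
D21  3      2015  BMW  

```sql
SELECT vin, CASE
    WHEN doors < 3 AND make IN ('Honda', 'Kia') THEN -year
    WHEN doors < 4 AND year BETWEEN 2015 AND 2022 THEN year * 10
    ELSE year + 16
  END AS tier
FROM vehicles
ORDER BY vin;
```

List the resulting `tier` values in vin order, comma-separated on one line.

2034, 20150, -2018, 2038, 2023, 2015, 2039, 20160, 20220, -2006, 2039, 2020, 20220

vin=D19: ELSE → 2034
vin=D21: doors < 4 AND year BETWEEN 2015 AND 2022 → 20150
vin=D24: doors < 3 AND make IN ('Honda', 'Kia') → -2018
vin=D30: ELSE → 2038
vin=D32: ELSE → 2023
vin=D58: ELSE → 2015
vin=D62: ELSE → 2039
vin=D77: doors < 4 AND year BETWEEN 2015 AND 2022 → 20160
vin=D78: doors < 4 AND year BETWEEN 2015 AND 2022 → 20220
vin=D81: doors < 3 AND make IN ('Honda', 'Kia') → -2006
vin=D85: ELSE → 2039
vin=D97: ELSE → 2020
vin=D99: doors < 4 AND year BETWEEN 2015 AND 2022 → 20220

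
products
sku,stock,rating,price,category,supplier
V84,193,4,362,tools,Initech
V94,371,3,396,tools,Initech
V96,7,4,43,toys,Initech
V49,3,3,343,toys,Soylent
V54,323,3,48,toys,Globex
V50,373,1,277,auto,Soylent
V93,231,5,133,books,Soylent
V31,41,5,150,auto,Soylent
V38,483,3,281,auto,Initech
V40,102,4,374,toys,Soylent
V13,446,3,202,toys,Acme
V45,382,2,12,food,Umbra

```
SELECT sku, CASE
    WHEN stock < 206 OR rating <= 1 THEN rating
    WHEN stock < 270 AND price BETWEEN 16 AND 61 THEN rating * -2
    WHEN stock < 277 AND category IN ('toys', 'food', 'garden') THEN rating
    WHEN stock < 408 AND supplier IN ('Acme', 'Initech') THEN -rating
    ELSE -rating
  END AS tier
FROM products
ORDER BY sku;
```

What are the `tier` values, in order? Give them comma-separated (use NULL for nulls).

sku=V13: ELSE → -3
sku=V31: stock < 206 OR rating <= 1 → 5
sku=V38: ELSE → -3
sku=V40: stock < 206 OR rating <= 1 → 4
sku=V45: ELSE → -2
sku=V49: stock < 206 OR rating <= 1 → 3
sku=V50: stock < 206 OR rating <= 1 → 1
sku=V54: ELSE → -3
sku=V84: stock < 206 OR rating <= 1 → 4
sku=V93: ELSE → -5
sku=V94: stock < 408 AND supplier IN ('Acme', 'Initech') → -3
sku=V96: stock < 206 OR rating <= 1 → 4

-3, 5, -3, 4, -2, 3, 1, -3, 4, -5, -3, 4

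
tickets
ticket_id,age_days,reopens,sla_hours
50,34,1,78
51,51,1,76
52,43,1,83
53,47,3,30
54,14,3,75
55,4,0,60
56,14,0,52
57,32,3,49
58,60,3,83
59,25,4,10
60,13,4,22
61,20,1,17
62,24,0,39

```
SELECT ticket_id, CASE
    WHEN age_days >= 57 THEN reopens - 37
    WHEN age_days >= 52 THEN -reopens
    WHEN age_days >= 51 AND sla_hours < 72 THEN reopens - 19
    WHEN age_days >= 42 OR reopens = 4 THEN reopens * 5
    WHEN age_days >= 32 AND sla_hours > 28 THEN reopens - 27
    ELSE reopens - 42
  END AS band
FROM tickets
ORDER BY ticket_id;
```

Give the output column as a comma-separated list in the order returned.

-26, 5, 5, 15, -39, -42, -42, -24, -34, 20, 20, -41, -42

ticket_id=50: age_days >= 32 AND sla_hours > 28 → -26
ticket_id=51: age_days >= 42 OR reopens = 4 → 5
ticket_id=52: age_days >= 42 OR reopens = 4 → 5
ticket_id=53: age_days >= 42 OR reopens = 4 → 15
ticket_id=54: ELSE → -39
ticket_id=55: ELSE → -42
ticket_id=56: ELSE → -42
ticket_id=57: age_days >= 32 AND sla_hours > 28 → -24
ticket_id=58: age_days >= 57 → -34
ticket_id=59: age_days >= 42 OR reopens = 4 → 20
ticket_id=60: age_days >= 42 OR reopens = 4 → 20
ticket_id=61: ELSE → -41
ticket_id=62: ELSE → -42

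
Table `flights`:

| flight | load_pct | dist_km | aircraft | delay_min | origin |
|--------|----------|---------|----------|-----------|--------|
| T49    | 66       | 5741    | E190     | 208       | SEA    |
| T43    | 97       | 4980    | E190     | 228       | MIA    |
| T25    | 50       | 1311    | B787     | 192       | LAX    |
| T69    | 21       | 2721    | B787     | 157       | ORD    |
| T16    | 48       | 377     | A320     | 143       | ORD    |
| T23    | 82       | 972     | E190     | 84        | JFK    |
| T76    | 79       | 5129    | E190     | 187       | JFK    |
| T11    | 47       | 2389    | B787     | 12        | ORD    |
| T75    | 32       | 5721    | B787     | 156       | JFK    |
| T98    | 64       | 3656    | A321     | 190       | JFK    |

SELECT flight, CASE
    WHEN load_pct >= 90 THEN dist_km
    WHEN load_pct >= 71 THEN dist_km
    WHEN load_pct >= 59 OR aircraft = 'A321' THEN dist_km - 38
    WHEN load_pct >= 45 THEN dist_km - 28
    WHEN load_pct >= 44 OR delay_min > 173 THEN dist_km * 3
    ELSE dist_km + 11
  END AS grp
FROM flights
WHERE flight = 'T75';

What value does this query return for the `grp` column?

flight = T75: load_pct=32, dist_km=5721, aircraft=B787, delay_min=156, origin=JFK.
load_pct >= 90 → false
load_pct >= 71 → false
load_pct >= 59 OR aircraft = 'A321' → false
load_pct >= 45 → false
load_pct >= 44 OR delay_min > 173 → false
No prior WHEN matched → ELSE → 5732

5732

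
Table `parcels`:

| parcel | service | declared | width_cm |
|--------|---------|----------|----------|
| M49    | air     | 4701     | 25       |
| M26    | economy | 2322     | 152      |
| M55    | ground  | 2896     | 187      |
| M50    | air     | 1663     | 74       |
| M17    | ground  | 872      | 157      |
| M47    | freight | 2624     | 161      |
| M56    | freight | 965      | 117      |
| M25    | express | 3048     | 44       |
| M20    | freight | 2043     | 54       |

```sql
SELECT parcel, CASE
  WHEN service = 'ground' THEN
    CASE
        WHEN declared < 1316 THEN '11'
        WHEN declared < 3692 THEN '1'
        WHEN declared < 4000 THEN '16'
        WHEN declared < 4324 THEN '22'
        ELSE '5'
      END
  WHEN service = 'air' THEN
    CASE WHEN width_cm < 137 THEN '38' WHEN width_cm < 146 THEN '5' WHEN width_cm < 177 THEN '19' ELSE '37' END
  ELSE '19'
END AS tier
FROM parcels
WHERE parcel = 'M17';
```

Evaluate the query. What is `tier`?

parcel = M17: service=ground, declared=872, width_cm=157.
service='ground' → inner[declared < 1316] → 11

11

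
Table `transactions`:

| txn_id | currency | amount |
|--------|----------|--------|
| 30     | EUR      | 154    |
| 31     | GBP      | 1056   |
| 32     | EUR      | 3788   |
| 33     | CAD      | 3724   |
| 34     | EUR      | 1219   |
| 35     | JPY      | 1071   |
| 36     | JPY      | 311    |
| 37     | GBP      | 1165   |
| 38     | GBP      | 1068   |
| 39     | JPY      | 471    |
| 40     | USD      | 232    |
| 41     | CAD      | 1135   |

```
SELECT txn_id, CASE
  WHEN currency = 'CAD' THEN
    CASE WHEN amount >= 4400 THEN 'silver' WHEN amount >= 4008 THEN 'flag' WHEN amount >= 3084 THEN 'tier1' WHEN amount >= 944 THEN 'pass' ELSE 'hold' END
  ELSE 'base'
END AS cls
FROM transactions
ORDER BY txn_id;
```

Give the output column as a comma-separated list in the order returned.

base, base, base, tier1, base, base, base, base, base, base, base, pass

txn_id=30: currency='EUR' → outer ELSE → base
txn_id=31: currency='GBP' → outer ELSE → base
txn_id=32: currency='EUR' → outer ELSE → base
txn_id=33: currency='CAD' → inner[amount >= 3084] → tier1
txn_id=34: currency='EUR' → outer ELSE → base
txn_id=35: currency='JPY' → outer ELSE → base
txn_id=36: currency='JPY' → outer ELSE → base
txn_id=37: currency='GBP' → outer ELSE → base
txn_id=38: currency='GBP' → outer ELSE → base
txn_id=39: currency='JPY' → outer ELSE → base
txn_id=40: currency='USD' → outer ELSE → base
txn_id=41: currency='CAD' → inner[amount >= 944] → pass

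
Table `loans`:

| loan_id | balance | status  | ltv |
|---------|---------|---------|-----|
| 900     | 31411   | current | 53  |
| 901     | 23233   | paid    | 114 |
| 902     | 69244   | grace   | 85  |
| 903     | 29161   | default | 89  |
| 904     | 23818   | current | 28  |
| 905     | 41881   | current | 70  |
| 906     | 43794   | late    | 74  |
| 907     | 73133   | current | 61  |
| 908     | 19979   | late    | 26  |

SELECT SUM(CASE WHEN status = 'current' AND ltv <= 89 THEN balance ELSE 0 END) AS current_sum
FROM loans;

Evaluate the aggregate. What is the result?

loan_id=900: ✓ → 31411
loan_id=901: ✗
loan_id=902: ✗
loan_id=903: ✗
loan_id=904: ✓ → 23818
loan_id=905: ✓ → 41881
loan_id=906: ✗
loan_id=907: ✓ → 73133
loan_id=908: ✗
current_sum = 31411 + 23818 + 41881 + 73133 = 170243

170243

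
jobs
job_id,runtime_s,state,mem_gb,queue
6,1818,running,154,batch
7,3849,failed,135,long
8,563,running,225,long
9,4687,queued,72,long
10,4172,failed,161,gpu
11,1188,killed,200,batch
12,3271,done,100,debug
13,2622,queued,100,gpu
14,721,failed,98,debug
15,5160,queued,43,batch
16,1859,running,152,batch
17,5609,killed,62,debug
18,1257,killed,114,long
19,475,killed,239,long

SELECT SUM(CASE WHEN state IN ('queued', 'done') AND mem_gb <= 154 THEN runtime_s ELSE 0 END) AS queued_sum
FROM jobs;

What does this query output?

15740

job_id=6: ✗
job_id=7: ✗
job_id=8: ✗
job_id=9: ✓ → 4687
job_id=10: ✗
job_id=11: ✗
job_id=12: ✓ → 3271
job_id=13: ✓ → 2622
job_id=14: ✗
job_id=15: ✓ → 5160
job_id=16: ✗
job_id=17: ✗
job_id=18: ✗
job_id=19: ✗
queued_sum = 4687 + 3271 + 2622 + 5160 = 15740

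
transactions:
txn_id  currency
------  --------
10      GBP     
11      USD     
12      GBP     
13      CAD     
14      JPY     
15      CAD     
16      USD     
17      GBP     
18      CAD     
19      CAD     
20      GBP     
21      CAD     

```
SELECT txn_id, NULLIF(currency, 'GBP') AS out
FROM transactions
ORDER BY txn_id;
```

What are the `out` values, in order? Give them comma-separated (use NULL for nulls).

txn_id=10: currency=GBP vs GBP: equal → NULL
txn_id=11: currency=USD vs GBP: differ → USD
txn_id=12: currency=GBP vs GBP: equal → NULL
txn_id=13: currency=CAD vs GBP: differ → CAD
txn_id=14: currency=JPY vs GBP: differ → JPY
txn_id=15: currency=CAD vs GBP: differ → CAD
txn_id=16: currency=USD vs GBP: differ → USD
txn_id=17: currency=GBP vs GBP: equal → NULL
txn_id=18: currency=CAD vs GBP: differ → CAD
txn_id=19: currency=CAD vs GBP: differ → CAD
txn_id=20: currency=GBP vs GBP: equal → NULL
txn_id=21: currency=CAD vs GBP: differ → CAD

NULL, USD, NULL, CAD, JPY, CAD, USD, NULL, CAD, CAD, NULL, CAD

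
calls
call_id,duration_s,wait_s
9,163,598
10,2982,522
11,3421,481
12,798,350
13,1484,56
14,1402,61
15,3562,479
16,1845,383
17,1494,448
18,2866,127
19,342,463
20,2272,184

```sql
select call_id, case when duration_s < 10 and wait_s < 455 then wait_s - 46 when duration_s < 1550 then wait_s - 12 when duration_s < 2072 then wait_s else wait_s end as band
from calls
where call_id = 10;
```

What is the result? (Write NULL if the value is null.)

call_id = 10: duration_s=2982, wait_s=522.
duration_s < 10 and wait_s < 455 → false
duration_s < 1550 → false
duration_s < 2072 → false
No prior WHEN matched → ELSE → 522

522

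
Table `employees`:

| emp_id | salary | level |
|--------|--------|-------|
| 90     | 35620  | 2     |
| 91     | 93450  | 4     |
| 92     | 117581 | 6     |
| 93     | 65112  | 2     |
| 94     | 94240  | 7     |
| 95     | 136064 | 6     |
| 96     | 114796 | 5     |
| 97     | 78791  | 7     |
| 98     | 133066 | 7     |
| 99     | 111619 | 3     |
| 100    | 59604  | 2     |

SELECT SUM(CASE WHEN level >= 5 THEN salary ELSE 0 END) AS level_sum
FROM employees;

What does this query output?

674538

emp_id=90: ✗
emp_id=91: ✗
emp_id=92: ✓ → 117581
emp_id=93: ✗
emp_id=94: ✓ → 94240
emp_id=95: ✓ → 136064
emp_id=96: ✓ → 114796
emp_id=97: ✓ → 78791
emp_id=98: ✓ → 133066
emp_id=99: ✗
emp_id=100: ✗
level_sum = 117581 + 94240 + 136064 + 114796 + 78791 + 133066 = 674538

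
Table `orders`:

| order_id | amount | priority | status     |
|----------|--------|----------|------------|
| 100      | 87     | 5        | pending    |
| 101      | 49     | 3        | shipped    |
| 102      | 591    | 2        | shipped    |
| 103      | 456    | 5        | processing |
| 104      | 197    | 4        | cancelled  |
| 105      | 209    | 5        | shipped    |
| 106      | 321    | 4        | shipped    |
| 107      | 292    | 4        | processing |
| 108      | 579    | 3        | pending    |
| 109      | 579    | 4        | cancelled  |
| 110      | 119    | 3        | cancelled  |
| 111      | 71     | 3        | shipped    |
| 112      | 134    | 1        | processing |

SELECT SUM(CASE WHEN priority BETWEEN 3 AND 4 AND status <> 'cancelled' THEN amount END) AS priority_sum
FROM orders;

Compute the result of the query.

1312

order_id=100: ✗
order_id=101: ✓ → 49
order_id=102: ✗
order_id=103: ✗
order_id=104: ✗
order_id=105: ✗
order_id=106: ✓ → 321
order_id=107: ✓ → 292
order_id=108: ✓ → 579
order_id=109: ✗
order_id=110: ✗
order_id=111: ✓ → 71
order_id=112: ✗
priority_sum = 49 + 321 + 292 + 579 + 71 = 1312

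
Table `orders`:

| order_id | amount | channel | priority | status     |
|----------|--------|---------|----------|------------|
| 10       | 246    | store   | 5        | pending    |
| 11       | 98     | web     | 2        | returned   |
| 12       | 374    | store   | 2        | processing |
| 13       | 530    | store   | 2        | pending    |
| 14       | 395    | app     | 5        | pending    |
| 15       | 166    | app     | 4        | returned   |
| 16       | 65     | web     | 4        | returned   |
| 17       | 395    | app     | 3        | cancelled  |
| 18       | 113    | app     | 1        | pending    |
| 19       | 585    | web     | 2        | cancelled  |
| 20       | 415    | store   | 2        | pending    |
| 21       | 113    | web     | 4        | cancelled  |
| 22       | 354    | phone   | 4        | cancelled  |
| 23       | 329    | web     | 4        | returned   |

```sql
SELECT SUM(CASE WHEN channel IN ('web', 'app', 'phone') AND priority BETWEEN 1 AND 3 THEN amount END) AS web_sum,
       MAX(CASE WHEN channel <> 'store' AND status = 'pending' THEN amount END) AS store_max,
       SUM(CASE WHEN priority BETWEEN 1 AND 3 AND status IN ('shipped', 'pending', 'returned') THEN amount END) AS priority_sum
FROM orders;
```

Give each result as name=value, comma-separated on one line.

web_sum=1191, store_max=395, priority_sum=1156

[web_sum: channel IN ('web', 'app', 'phone') AND priority BETWEEN 1 AND 3]
order_id=10: ✗
order_id=11: ✓ → 98
order_id=12: ✗
order_id=13: ✗
order_id=14: ✗
order_id=15: ✗
order_id=16: ✗
order_id=17: ✓ → 395
order_id=18: ✓ → 113
order_id=19: ✓ → 585
order_id=20: ✗
order_id=21: ✗
order_id=22: ✗
order_id=23: ✗
web_sum = 98 + 395 + 113 + 585 = 1191
—
[store_max: channel <> 'store' AND status = 'pending']
order_id=10: ✗
order_id=11: ✗
order_id=12: ✗
order_id=13: ✗
order_id=14: ✓ → 395
order_id=15: ✗
order_id=16: ✗
order_id=17: ✗
order_id=18: ✓ → 113
order_id=19: ✗
order_id=20: ✗
order_id=21: ✗
order_id=22: ✗
order_id=23: ✗
store_max = MAX(395, 113) = 395
—
[priority_sum: priority BETWEEN 1 AND 3 AND status IN ('shipped', 'pending', 'returned')]
order_id=10: ✗
order_id=11: ✓ → 98
order_id=12: ✗
order_id=13: ✓ → 530
order_id=14: ✗
order_id=15: ✗
order_id=16: ✗
order_id=17: ✗
order_id=18: ✓ → 113
order_id=19: ✗
order_id=20: ✓ → 415
order_id=21: ✗
order_id=22: ✗
order_id=23: ✗
priority_sum = 98 + 530 + 113 + 415 = 1156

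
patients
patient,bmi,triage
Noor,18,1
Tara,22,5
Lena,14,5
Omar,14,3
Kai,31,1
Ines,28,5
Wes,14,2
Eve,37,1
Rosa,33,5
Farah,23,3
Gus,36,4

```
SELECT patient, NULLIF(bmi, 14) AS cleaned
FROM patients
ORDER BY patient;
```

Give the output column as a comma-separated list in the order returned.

37, 23, 36, 28, 31, NULL, 18, NULL, 33, 22, NULL

patient=Eve: bmi=37 vs 14: differ → 37
patient=Farah: bmi=23 vs 14: differ → 23
patient=Gus: bmi=36 vs 14: differ → 36
patient=Ines: bmi=28 vs 14: differ → 28
patient=Kai: bmi=31 vs 14: differ → 31
patient=Lena: bmi=14 vs 14: equal → NULL
patient=Noor: bmi=18 vs 14: differ → 18
patient=Omar: bmi=14 vs 14: equal → NULL
patient=Rosa: bmi=33 vs 14: differ → 33
patient=Tara: bmi=22 vs 14: differ → 22
patient=Wes: bmi=14 vs 14: equal → NULL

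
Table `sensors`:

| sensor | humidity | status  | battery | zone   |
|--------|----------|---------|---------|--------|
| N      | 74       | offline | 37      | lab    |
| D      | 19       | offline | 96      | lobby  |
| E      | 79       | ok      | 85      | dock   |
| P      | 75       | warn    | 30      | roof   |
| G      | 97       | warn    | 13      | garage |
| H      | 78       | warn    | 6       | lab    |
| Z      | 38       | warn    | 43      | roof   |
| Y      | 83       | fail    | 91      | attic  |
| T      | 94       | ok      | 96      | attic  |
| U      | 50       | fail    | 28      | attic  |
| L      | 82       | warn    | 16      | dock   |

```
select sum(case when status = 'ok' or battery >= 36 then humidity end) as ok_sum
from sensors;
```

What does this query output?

sensor=N: ✓ → 74
sensor=D: ✓ → 19
sensor=E: ✓ → 79
sensor=P: ✗
sensor=G: ✗
sensor=H: ✗
sensor=Z: ✓ → 38
sensor=Y: ✓ → 83
sensor=T: ✓ → 94
sensor=U: ✗
sensor=L: ✗
ok_sum = 74 + 19 + 79 + 38 + 83 + 94 = 387

387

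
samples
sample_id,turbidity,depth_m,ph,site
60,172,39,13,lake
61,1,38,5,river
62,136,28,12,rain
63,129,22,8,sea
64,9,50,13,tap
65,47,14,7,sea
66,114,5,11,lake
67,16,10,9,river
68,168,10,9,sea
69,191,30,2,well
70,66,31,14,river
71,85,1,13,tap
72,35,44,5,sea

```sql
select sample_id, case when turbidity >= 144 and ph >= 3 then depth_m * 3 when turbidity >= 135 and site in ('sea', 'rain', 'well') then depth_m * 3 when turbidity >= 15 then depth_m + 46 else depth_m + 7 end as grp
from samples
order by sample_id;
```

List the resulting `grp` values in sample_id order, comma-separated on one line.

sample_id=60: turbidity >= 144 and ph >= 3 → 117
sample_id=61: ELSE → 45
sample_id=62: turbidity >= 135 and site in ('sea', 'rain', 'well') → 84
sample_id=63: turbidity >= 15 → 68
sample_id=64: ELSE → 57
sample_id=65: turbidity >= 15 → 60
sample_id=66: turbidity >= 15 → 51
sample_id=67: turbidity >= 15 → 56
sample_id=68: turbidity >= 144 and ph >= 3 → 30
sample_id=69: turbidity >= 135 and site in ('sea', 'rain', 'well') → 90
sample_id=70: turbidity >= 15 → 77
sample_id=71: turbidity >= 15 → 47
sample_id=72: turbidity >= 15 → 90

117, 45, 84, 68, 57, 60, 51, 56, 30, 90, 77, 47, 90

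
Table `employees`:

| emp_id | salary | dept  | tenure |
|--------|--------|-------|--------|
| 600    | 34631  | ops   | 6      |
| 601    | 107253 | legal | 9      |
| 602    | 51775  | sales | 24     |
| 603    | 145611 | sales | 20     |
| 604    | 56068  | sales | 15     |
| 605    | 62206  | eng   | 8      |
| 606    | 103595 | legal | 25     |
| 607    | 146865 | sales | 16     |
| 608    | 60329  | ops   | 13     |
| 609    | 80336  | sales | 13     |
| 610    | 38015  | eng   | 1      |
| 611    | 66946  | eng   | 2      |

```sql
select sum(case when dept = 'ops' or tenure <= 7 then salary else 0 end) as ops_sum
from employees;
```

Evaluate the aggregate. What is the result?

199921

emp_id=600: ✓ → 34631
emp_id=601: ✗
emp_id=602: ✗
emp_id=603: ✗
emp_id=604: ✗
emp_id=605: ✗
emp_id=606: ✗
emp_id=607: ✗
emp_id=608: ✓ → 60329
emp_id=609: ✗
emp_id=610: ✓ → 38015
emp_id=611: ✓ → 66946
ops_sum = 34631 + 60329 + 38015 + 66946 = 199921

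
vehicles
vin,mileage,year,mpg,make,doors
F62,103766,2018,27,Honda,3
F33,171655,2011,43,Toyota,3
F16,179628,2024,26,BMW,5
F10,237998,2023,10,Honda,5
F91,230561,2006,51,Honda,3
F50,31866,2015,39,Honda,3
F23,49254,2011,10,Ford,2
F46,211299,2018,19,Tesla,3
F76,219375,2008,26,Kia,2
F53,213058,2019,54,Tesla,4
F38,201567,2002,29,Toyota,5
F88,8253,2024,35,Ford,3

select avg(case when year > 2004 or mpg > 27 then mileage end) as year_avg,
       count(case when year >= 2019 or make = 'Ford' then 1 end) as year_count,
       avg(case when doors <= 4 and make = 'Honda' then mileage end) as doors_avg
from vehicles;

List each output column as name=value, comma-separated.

[year_avg: year > 2004 or mpg > 27]
vin=F62: ✓ → 103766
vin=F33: ✓ → 171655
vin=F16: ✓ → 179628
vin=F10: ✓ → 237998
vin=F91: ✓ → 230561
vin=F50: ✓ → 31866
vin=F23: ✓ → 49254
vin=F46: ✓ → 211299
vin=F76: ✓ → 219375
vin=F53: ✓ → 213058
vin=F38: ✓ → 201567
vin=F88: ✓ → 8253
year_avg = (103766 + 171655 + 179628 + 237998 + 230561 + 31866 + 49254 + 211299 + 219375 + 213058 + 201567 + 8253) / 12 = 154856.6666666667
—
[year_count: year >= 2019 or make = 'Ford']
vin=F62: ✗
vin=F33: ✗
vin=F16: ✓ → 1
vin=F10: ✓ → 1
vin=F91: ✗
vin=F50: ✗
vin=F23: ✓ → 1
vin=F46: ✗
vin=F76: ✗
vin=F53: ✓ → 1
vin=F38: ✗
vin=F88: ✓ → 1
year_count = COUNT(1, 1, 1, 1, 1) = 5
—
[doors_avg: doors <= 4 and make = 'Honda']
vin=F62: ✓ → 103766
vin=F33: ✗
vin=F16: ✗
vin=F10: ✗
vin=F91: ✓ → 230561
vin=F50: ✓ → 31866
vin=F23: ✗
vin=F46: ✗
vin=F76: ✗
vin=F53: ✗
vin=F38: ✗
vin=F88: ✗
doors_avg = (103766 + 230561 + 31866) / 3 = 122064.3333333333

year_avg=154856.6666666667, year_count=5, doors_avg=122064.3333333333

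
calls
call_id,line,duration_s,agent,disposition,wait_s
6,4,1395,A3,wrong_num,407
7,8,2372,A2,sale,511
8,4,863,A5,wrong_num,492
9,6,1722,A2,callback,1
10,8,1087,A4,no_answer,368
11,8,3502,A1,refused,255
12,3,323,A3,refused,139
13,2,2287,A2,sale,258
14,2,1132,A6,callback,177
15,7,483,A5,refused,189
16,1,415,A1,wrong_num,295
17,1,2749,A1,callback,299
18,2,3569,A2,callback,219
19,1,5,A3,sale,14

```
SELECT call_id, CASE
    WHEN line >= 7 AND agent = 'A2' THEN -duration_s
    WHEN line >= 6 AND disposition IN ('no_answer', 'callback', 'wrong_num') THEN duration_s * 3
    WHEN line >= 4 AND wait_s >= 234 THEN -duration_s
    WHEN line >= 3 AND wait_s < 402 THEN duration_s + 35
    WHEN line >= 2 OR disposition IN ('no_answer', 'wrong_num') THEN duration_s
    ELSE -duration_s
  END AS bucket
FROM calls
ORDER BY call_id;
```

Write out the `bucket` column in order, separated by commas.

call_id=6: line >= 4 AND wait_s >= 234 → -1395
call_id=7: line >= 7 AND agent = 'A2' → -2372
call_id=8: line >= 4 AND wait_s >= 234 → -863
call_id=9: line >= 6 AND disposition IN ('no_answer', 'callback', 'wrong_num') → 5166
call_id=10: line >= 6 AND disposition IN ('no_answer', 'callback', 'wrong_num') → 3261
call_id=11: line >= 4 AND wait_s >= 234 → -3502
call_id=12: line >= 3 AND wait_s < 402 → 358
call_id=13: line >= 2 OR disposition IN ('no_answer', 'wrong_num') → 2287
call_id=14: line >= 2 OR disposition IN ('no_answer', 'wrong_num') → 1132
call_id=15: line >= 3 AND wait_s < 402 → 518
call_id=16: line >= 2 OR disposition IN ('no_answer', 'wrong_num') → 415
call_id=17: ELSE → -2749
call_id=18: line >= 2 OR disposition IN ('no_answer', 'wrong_num') → 3569
call_id=19: ELSE → -5

-1395, -2372, -863, 5166, 3261, -3502, 358, 2287, 1132, 518, 415, -2749, 3569, -5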